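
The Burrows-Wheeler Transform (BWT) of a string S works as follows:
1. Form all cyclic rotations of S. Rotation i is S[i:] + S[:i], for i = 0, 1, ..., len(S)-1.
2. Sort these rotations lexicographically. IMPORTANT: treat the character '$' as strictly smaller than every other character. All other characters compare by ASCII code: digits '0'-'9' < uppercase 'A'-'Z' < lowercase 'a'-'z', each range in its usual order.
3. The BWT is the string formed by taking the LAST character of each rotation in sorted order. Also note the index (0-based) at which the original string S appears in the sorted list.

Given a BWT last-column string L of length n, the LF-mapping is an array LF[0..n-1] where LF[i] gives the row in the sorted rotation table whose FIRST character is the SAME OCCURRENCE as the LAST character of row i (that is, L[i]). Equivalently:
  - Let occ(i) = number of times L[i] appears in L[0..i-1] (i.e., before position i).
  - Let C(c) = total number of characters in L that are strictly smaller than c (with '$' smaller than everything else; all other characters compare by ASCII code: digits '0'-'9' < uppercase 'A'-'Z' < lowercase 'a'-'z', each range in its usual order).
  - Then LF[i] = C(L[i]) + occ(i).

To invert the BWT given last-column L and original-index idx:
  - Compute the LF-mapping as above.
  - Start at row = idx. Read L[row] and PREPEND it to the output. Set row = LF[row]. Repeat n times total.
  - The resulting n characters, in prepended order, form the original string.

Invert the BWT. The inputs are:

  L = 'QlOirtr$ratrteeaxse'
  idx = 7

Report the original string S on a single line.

LF mapping: 2 9 1 8 10 15 11 0 12 3 16 13 17 5 6 4 18 14 7
Walk LF starting at row 7, prepending L[row]:
  step 1: row=7, L[7]='$', prepend. Next row=LF[7]=0
  step 2: row=0, L[0]='Q', prepend. Next row=LF[0]=2
  step 3: row=2, L[2]='O', prepend. Next row=LF[2]=1
  step 4: row=1, L[1]='l', prepend. Next row=LF[1]=9
  step 5: row=9, L[9]='a', prepend. Next row=LF[9]=3
  step 6: row=3, L[3]='i', prepend. Next row=LF[3]=8
  step 7: row=8, L[8]='r', prepend. Next row=LF[8]=12
  step 8: row=12, L[12]='t', prepend. Next row=LF[12]=17
  step 9: row=17, L[17]='s', prepend. Next row=LF[17]=14
  step 10: row=14, L[14]='e', prepend. Next row=LF[14]=6
  step 11: row=6, L[6]='r', prepend. Next row=LF[6]=11
  step 12: row=11, L[11]='r', prepend. Next row=LF[11]=13
  step 13: row=13, L[13]='e', prepend. Next row=LF[13]=5
  step 14: row=5, L[5]='t', prepend. Next row=LF[5]=15
  step 15: row=15, L[15]='a', prepend. Next row=LF[15]=4
  step 16: row=4, L[4]='r', prepend. Next row=LF[4]=10
  step 17: row=10, L[10]='t', prepend. Next row=LF[10]=16
  step 18: row=16, L[16]='x', prepend. Next row=LF[16]=18
  step 19: row=18, L[18]='e', prepend. Next row=LF[18]=7
Reversed output: extraterrestrialOQ$

Answer: extraterrestrialOQ$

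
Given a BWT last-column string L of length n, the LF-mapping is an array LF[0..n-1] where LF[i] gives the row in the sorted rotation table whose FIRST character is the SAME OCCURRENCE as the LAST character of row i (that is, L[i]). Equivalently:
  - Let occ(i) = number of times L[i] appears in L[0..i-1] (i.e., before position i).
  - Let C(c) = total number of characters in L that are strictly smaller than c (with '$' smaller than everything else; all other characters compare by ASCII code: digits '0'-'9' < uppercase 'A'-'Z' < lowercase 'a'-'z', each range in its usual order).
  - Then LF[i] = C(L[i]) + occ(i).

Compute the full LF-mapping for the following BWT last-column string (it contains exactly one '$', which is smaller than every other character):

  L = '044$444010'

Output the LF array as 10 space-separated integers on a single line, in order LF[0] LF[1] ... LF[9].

Char counts: '$':1, '0':3, '1':1, '4':5
C (first-col start): C('$')=0, C('0')=1, C('1')=4, C('4')=5
L[0]='0': occ=0, LF[0]=C('0')+0=1+0=1
L[1]='4': occ=0, LF[1]=C('4')+0=5+0=5
L[2]='4': occ=1, LF[2]=C('4')+1=5+1=6
L[3]='$': occ=0, LF[3]=C('$')+0=0+0=0
L[4]='4': occ=2, LF[4]=C('4')+2=5+2=7
L[5]='4': occ=3, LF[5]=C('4')+3=5+3=8
L[6]='4': occ=4, LF[6]=C('4')+4=5+4=9
L[7]='0': occ=1, LF[7]=C('0')+1=1+1=2
L[8]='1': occ=0, LF[8]=C('1')+0=4+0=4
L[9]='0': occ=2, LF[9]=C('0')+2=1+2=3

Answer: 1 5 6 0 7 8 9 2 4 3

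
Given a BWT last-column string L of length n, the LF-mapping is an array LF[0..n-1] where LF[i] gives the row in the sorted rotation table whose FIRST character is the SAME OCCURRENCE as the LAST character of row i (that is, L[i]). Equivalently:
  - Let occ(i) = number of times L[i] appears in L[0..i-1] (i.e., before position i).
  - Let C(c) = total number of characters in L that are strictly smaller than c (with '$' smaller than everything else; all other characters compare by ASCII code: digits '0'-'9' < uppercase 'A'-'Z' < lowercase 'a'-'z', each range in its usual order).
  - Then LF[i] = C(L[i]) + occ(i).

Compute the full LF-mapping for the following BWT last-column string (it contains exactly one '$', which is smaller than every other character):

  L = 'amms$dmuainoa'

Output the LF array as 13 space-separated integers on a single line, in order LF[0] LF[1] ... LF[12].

Char counts: '$':1, 'a':3, 'd':1, 'i':1, 'm':3, 'n':1, 'o':1, 's':1, 'u':1
C (first-col start): C('$')=0, C('a')=1, C('d')=4, C('i')=5, C('m')=6, C('n')=9, C('o')=10, C('s')=11, C('u')=12
L[0]='a': occ=0, LF[0]=C('a')+0=1+0=1
L[1]='m': occ=0, LF[1]=C('m')+0=6+0=6
L[2]='m': occ=1, LF[2]=C('m')+1=6+1=7
L[3]='s': occ=0, LF[3]=C('s')+0=11+0=11
L[4]='$': occ=0, LF[4]=C('$')+0=0+0=0
L[5]='d': occ=0, LF[5]=C('d')+0=4+0=4
L[6]='m': occ=2, LF[6]=C('m')+2=6+2=8
L[7]='u': occ=0, LF[7]=C('u')+0=12+0=12
L[8]='a': occ=1, LF[8]=C('a')+1=1+1=2
L[9]='i': occ=0, LF[9]=C('i')+0=5+0=5
L[10]='n': occ=0, LF[10]=C('n')+0=9+0=9
L[11]='o': occ=0, LF[11]=C('o')+0=10+0=10
L[12]='a': occ=2, LF[12]=C('a')+2=1+2=3

Answer: 1 6 7 11 0 4 8 12 2 5 9 10 3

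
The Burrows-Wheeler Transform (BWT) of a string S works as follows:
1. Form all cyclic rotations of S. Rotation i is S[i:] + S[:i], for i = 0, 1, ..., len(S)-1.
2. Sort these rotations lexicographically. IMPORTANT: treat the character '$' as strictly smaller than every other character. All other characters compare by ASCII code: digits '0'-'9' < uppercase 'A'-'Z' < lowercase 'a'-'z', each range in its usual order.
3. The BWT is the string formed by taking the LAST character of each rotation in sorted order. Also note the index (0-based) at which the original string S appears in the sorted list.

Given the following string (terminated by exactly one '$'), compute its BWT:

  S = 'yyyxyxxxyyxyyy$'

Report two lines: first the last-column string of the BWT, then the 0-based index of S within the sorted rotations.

Answer: yyxyxyyxyyyyxx$
14

Derivation:
All 15 rotations (rotation i = S[i:]+S[:i]):
  rot[0] = yyyxyxxxyyxyyy$
  rot[1] = yyxyxxxyyxyyy$y
  rot[2] = yxyxxxyyxyyy$yy
  rot[3] = xyxxxyyxyyy$yyy
  rot[4] = yxxxyyxyyy$yyyx
  rot[5] = xxxyyxyyy$yyyxy
  rot[6] = xxyyxyyy$yyyxyx
  rot[7] = xyyxyyy$yyyxyxx
  rot[8] = yyxyyy$yyyxyxxx
  rot[9] = yxyyy$yyyxyxxxy
  rot[10] = xyyy$yyyxyxxxyy
  rot[11] = yyy$yyyxyxxxyyx
  rot[12] = yy$yyyxyxxxyyxy
  rot[13] = y$yyyxyxxxyyxyy
  rot[14] = $yyyxyxxxyyxyyy
Sorted (with $ < everything):
  sorted[0] = $yyyxyxxxyyxyyy  (last char: 'y')
  sorted[1] = xxxyyxyyy$yyyxy  (last char: 'y')
  sorted[2] = xxyyxyyy$yyyxyx  (last char: 'x')
  sorted[3] = xyxxxyyxyyy$yyy  (last char: 'y')
  sorted[4] = xyyxyyy$yyyxyxx  (last char: 'x')
  sorted[5] = xyyy$yyyxyxxxyy  (last char: 'y')
  sorted[6] = y$yyyxyxxxyyxyy  (last char: 'y')
  sorted[7] = yxxxyyxyyy$yyyx  (last char: 'x')
  sorted[8] = yxyxxxyyxyyy$yy  (last char: 'y')
  sorted[9] = yxyyy$yyyxyxxxy  (last char: 'y')
  sorted[10] = yy$yyyxyxxxyyxy  (last char: 'y')
  sorted[11] = yyxyxxxyyxyyy$y  (last char: 'y')
  sorted[12] = yyxyyy$yyyxyxxx  (last char: 'x')
  sorted[13] = yyy$yyyxyxxxyyx  (last char: 'x')
  sorted[14] = yyyxyxxxyyxyyy$  (last char: '$')
Last column: yyxyxyyxyyyyxx$
Original string S is at sorted index 14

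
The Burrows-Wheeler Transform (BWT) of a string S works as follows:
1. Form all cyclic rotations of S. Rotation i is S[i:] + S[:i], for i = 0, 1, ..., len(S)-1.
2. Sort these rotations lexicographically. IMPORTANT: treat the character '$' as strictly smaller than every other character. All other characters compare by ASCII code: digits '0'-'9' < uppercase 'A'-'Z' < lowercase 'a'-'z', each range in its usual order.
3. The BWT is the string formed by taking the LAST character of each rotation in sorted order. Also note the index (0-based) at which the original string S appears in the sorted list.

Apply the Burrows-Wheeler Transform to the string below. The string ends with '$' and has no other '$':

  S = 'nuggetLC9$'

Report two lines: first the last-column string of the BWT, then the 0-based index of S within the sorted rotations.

Answer: 9CLtggu$en
7

Derivation:
All 10 rotations (rotation i = S[i:]+S[:i]):
  rot[0] = nuggetLC9$
  rot[1] = uggetLC9$n
  rot[2] = ggetLC9$nu
  rot[3] = getLC9$nug
  rot[4] = etLC9$nugg
  rot[5] = tLC9$nugge
  rot[6] = LC9$nugget
  rot[7] = C9$nuggetL
  rot[8] = 9$nuggetLC
  rot[9] = $nuggetLC9
Sorted (with $ < everything):
  sorted[0] = $nuggetLC9  (last char: '9')
  sorted[1] = 9$nuggetLC  (last char: 'C')
  sorted[2] = C9$nuggetL  (last char: 'L')
  sorted[3] = LC9$nugget  (last char: 't')
  sorted[4] = etLC9$nugg  (last char: 'g')
  sorted[5] = getLC9$nug  (last char: 'g')
  sorted[6] = ggetLC9$nu  (last char: 'u')
  sorted[7] = nuggetLC9$  (last char: '$')
  sorted[8] = tLC9$nugge  (last char: 'e')
  sorted[9] = uggetLC9$n  (last char: 'n')
Last column: 9CLtggu$en
Original string S is at sorted index 7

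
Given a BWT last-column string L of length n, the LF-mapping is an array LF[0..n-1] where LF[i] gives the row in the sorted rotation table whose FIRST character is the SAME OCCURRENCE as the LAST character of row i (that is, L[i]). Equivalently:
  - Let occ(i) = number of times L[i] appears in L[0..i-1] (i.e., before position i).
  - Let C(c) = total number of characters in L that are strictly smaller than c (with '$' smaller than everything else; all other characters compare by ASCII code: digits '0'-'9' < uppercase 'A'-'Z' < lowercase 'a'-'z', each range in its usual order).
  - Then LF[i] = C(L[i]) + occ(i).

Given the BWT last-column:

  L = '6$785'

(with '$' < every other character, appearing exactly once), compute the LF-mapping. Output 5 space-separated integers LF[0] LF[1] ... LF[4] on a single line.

Char counts: '$':1, '5':1, '6':1, '7':1, '8':1
C (first-col start): C('$')=0, C('5')=1, C('6')=2, C('7')=3, C('8')=4
L[0]='6': occ=0, LF[0]=C('6')+0=2+0=2
L[1]='$': occ=0, LF[1]=C('$')+0=0+0=0
L[2]='7': occ=0, LF[2]=C('7')+0=3+0=3
L[3]='8': occ=0, LF[3]=C('8')+0=4+0=4
L[4]='5': occ=0, LF[4]=C('5')+0=1+0=1

Answer: 2 0 3 4 1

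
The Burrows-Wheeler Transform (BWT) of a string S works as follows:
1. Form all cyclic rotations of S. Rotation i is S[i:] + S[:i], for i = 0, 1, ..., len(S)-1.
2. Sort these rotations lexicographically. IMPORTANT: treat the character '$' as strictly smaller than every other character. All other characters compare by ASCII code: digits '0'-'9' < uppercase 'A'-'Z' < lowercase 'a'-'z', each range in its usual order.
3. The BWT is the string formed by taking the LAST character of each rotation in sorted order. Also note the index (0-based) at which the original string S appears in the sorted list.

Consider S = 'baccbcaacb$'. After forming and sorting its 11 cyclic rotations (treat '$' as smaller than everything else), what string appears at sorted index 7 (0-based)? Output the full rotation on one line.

All 11 rotations (rotation i = S[i:]+S[:i]):
  rot[0] = baccbcaacb$
  rot[1] = accbcaacb$b
  rot[2] = ccbcaacb$ba
  rot[3] = cbcaacb$bac
  rot[4] = bcaacb$bacc
  rot[5] = caacb$baccb
  rot[6] = aacb$baccbc
  rot[7] = acb$baccbca
  rot[8] = cb$baccbcaa
  rot[9] = b$baccbcaac
  rot[10] = $baccbcaacb
Sorted (with $ < everything):
  sorted[0] = $baccbcaacb
  sorted[1] = aacb$baccbc
  sorted[2] = acb$baccbca
  sorted[3] = accbcaacb$b
  sorted[4] = b$baccbcaac
  sorted[5] = baccbcaacb$
  sorted[6] = bcaacb$bacc
  sorted[7] = caacb$baccb
  sorted[8] = cb$baccbcaa
  sorted[9] = cbcaacb$bac
  sorted[10] = ccbcaacb$ba
sorted[7] = caacb$baccb

Answer: caacb$baccb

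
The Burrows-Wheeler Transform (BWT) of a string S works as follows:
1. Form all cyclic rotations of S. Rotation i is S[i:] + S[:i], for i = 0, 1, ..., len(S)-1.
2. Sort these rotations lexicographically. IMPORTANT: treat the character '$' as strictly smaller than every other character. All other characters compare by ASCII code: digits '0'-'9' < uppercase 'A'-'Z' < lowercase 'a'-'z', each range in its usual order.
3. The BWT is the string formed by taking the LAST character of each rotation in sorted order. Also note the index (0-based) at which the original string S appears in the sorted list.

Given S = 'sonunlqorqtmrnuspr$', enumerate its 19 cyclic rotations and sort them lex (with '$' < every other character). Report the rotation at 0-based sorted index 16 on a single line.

All 19 rotations (rotation i = S[i:]+S[:i]):
  rot[0] = sonunlqorqtmrnuspr$
  rot[1] = onunlqorqtmrnuspr$s
  rot[2] = nunlqorqtmrnuspr$so
  rot[3] = unlqorqtmrnuspr$son
  rot[4] = nlqorqtmrnuspr$sonu
  rot[5] = lqorqtmrnuspr$sonun
  rot[6] = qorqtmrnuspr$sonunl
  rot[7] = orqtmrnuspr$sonunlq
  rot[8] = rqtmrnuspr$sonunlqo
  rot[9] = qtmrnuspr$sonunlqor
  rot[10] = tmrnuspr$sonunlqorq
  rot[11] = mrnuspr$sonunlqorqt
  rot[12] = rnuspr$sonunlqorqtm
  rot[13] = nuspr$sonunlqorqtmr
  rot[14] = uspr$sonunlqorqtmrn
  rot[15] = spr$sonunlqorqtmrnu
  rot[16] = pr$sonunlqorqtmrnus
  rot[17] = r$sonunlqorqtmrnusp
  rot[18] = $sonunlqorqtmrnuspr
Sorted (with $ < everything):
  sorted[0] = $sonunlqorqtmrnuspr
  sorted[1] = lqorqtmrnuspr$sonun
  sorted[2] = mrnuspr$sonunlqorqt
  sorted[3] = nlqorqtmrnuspr$sonu
  sorted[4] = nunlqorqtmrnuspr$so
  sorted[5] = nuspr$sonunlqorqtmr
  sorted[6] = onunlqorqtmrnuspr$s
  sorted[7] = orqtmrnuspr$sonunlq
  sorted[8] = pr$sonunlqorqtmrnus
  sorted[9] = qorqtmrnuspr$sonunl
  sorted[10] = qtmrnuspr$sonunlqor
  sorted[11] = r$sonunlqorqtmrnusp
  sorted[12] = rnuspr$sonunlqorqtm
  sorted[13] = rqtmrnuspr$sonunlqo
  sorted[14] = sonunlqorqtmrnuspr$
  sorted[15] = spr$sonunlqorqtmrnu
  sorted[16] = tmrnuspr$sonunlqorq
  sorted[17] = unlqorqtmrnuspr$son
  sorted[18] = uspr$sonunlqorqtmrn
sorted[16] = tmrnuspr$sonunlqorq

Answer: tmrnuspr$sonunlqorq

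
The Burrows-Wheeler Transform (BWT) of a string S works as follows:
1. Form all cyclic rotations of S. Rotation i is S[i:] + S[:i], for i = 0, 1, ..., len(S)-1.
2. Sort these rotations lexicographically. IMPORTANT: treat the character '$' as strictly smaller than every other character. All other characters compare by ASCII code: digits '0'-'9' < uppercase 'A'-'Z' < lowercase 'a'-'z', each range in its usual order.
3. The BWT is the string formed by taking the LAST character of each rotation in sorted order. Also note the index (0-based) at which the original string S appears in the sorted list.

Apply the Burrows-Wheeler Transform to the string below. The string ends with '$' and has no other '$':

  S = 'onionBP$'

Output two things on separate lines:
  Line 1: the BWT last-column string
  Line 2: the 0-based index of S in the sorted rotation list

All 8 rotations (rotation i = S[i:]+S[:i]):
  rot[0] = onionBP$
  rot[1] = nionBP$o
  rot[2] = ionBP$on
  rot[3] = onBP$oni
  rot[4] = nBP$onio
  rot[5] = BP$onion
  rot[6] = P$onionB
  rot[7] = $onionBP
Sorted (with $ < everything):
  sorted[0] = $onionBP  (last char: 'P')
  sorted[1] = BP$onion  (last char: 'n')
  sorted[2] = P$onionB  (last char: 'B')
  sorted[3] = ionBP$on  (last char: 'n')
  sorted[4] = nBP$onio  (last char: 'o')
  sorted[5] = nionBP$o  (last char: 'o')
  sorted[6] = onBP$oni  (last char: 'i')
  sorted[7] = onionBP$  (last char: '$')
Last column: PnBnooi$
Original string S is at sorted index 7

Answer: PnBnooi$
7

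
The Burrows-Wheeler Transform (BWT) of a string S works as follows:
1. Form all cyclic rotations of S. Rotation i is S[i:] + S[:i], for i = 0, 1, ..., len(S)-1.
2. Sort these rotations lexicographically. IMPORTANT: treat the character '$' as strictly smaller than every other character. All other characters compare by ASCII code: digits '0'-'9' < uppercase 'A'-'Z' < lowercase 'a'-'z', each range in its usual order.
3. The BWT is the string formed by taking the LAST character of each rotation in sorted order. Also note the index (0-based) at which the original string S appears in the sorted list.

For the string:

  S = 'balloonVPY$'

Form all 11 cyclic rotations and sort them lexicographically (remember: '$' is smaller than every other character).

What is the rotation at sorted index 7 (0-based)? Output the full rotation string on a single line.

Answer: loonVPY$bal

Derivation:
All 11 rotations (rotation i = S[i:]+S[:i]):
  rot[0] = balloonVPY$
  rot[1] = alloonVPY$b
  rot[2] = lloonVPY$ba
  rot[3] = loonVPY$bal
  rot[4] = oonVPY$ball
  rot[5] = onVPY$ballo
  rot[6] = nVPY$balloo
  rot[7] = VPY$balloon
  rot[8] = PY$balloonV
  rot[9] = Y$balloonVP
  rot[10] = $balloonVPY
Sorted (with $ < everything):
  sorted[0] = $balloonVPY
  sorted[1] = PY$balloonV
  sorted[2] = VPY$balloon
  sorted[3] = Y$balloonVP
  sorted[4] = alloonVPY$b
  sorted[5] = balloonVPY$
  sorted[6] = lloonVPY$ba
  sorted[7] = loonVPY$bal
  sorted[8] = nVPY$balloo
  sorted[9] = onVPY$ballo
  sorted[10] = oonVPY$ball
sorted[7] = loonVPY$bal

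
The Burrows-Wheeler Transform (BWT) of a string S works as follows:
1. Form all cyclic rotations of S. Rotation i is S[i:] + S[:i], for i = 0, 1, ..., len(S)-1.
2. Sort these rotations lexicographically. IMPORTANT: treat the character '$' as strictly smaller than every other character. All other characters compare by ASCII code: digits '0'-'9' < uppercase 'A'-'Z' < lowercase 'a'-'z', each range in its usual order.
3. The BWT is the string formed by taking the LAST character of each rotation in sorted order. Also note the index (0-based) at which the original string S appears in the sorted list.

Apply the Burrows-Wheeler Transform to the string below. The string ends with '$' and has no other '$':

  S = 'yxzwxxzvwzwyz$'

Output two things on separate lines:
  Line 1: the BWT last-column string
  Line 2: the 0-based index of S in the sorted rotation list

Answer: zzzzvwxy$wyxxw
8

Derivation:
All 14 rotations (rotation i = S[i:]+S[:i]):
  rot[0] = yxzwxxzvwzwyz$
  rot[1] = xzwxxzvwzwyz$y
  rot[2] = zwxxzvwzwyz$yx
  rot[3] = wxxzvwzwyz$yxz
  rot[4] = xxzvwzwyz$yxzw
  rot[5] = xzvwzwyz$yxzwx
  rot[6] = zvwzwyz$yxzwxx
  rot[7] = vwzwyz$yxzwxxz
  rot[8] = wzwyz$yxzwxxzv
  rot[9] = zwyz$yxzwxxzvw
  rot[10] = wyz$yxzwxxzvwz
  rot[11] = yz$yxzwxxzvwzw
  rot[12] = z$yxzwxxzvwzwy
  rot[13] = $yxzwxxzvwzwyz
Sorted (with $ < everything):
  sorted[0] = $yxzwxxzvwzwyz  (last char: 'z')
  sorted[1] = vwzwyz$yxzwxxz  (last char: 'z')
  sorted[2] = wxxzvwzwyz$yxz  (last char: 'z')
  sorted[3] = wyz$yxzwxxzvwz  (last char: 'z')
  sorted[4] = wzwyz$yxzwxxzv  (last char: 'v')
  sorted[5] = xxzvwzwyz$yxzw  (last char: 'w')
  sorted[6] = xzvwzwyz$yxzwx  (last char: 'x')
  sorted[7] = xzwxxzvwzwyz$y  (last char: 'y')
  sorted[8] = yxzwxxzvwzwyz$  (last char: '$')
  sorted[9] = yz$yxzwxxzvwzw  (last char: 'w')
  sorted[10] = z$yxzwxxzvwzwy  (last char: 'y')
  sorted[11] = zvwzwyz$yxzwxx  (last char: 'x')
  sorted[12] = zwxxzvwzwyz$yx  (last char: 'x')
  sorted[13] = zwyz$yxzwxxzvw  (last char: 'w')
Last column: zzzzvwxy$wyxxw
Original string S is at sorted index 8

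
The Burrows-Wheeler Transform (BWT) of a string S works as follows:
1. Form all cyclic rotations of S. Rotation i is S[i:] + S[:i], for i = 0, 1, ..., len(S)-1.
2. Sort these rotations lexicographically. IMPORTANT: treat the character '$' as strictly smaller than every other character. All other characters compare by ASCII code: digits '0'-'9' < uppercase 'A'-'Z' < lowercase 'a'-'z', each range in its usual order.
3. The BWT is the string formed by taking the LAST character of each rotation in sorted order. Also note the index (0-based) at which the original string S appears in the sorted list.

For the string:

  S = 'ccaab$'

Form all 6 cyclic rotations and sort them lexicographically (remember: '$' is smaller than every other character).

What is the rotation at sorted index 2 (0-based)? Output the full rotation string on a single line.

All 6 rotations (rotation i = S[i:]+S[:i]):
  rot[0] = ccaab$
  rot[1] = caab$c
  rot[2] = aab$cc
  rot[3] = ab$cca
  rot[4] = b$ccaa
  rot[5] = $ccaab
Sorted (with $ < everything):
  sorted[0] = $ccaab
  sorted[1] = aab$cc
  sorted[2] = ab$cca
  sorted[3] = b$ccaa
  sorted[4] = caab$c
  sorted[5] = ccaab$
sorted[2] = ab$cca

Answer: ab$cca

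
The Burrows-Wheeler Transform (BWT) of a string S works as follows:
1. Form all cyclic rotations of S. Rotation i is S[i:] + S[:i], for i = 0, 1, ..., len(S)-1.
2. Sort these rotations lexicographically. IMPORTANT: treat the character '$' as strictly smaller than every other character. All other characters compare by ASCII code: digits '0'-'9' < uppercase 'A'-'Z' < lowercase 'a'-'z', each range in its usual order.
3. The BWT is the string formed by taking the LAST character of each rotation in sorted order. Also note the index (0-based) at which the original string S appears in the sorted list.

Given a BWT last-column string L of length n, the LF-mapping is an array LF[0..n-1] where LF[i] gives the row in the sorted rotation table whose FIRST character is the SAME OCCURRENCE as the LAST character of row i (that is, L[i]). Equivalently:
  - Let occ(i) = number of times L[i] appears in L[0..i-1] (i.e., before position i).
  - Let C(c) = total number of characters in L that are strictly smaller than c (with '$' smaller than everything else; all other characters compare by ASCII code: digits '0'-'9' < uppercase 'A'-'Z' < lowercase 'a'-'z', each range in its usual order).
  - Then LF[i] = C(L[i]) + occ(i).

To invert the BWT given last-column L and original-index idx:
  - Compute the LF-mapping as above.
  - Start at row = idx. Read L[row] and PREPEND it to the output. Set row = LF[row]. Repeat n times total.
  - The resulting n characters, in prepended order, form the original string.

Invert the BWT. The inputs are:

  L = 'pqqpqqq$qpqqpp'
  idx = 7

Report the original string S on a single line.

LF mapping: 1 6 7 2 8 9 10 0 11 3 12 13 4 5
Walk LF starting at row 7, prepending L[row]:
  step 1: row=7, L[7]='$', prepend. Next row=LF[7]=0
  step 2: row=0, L[0]='p', prepend. Next row=LF[0]=1
  step 3: row=1, L[1]='q', prepend. Next row=LF[1]=6
  step 4: row=6, L[6]='q', prepend. Next row=LF[6]=10
  step 5: row=10, L[10]='q', prepend. Next row=LF[10]=12
  step 6: row=12, L[12]='p', prepend. Next row=LF[12]=4
  step 7: row=4, L[4]='q', prepend. Next row=LF[4]=8
  step 8: row=8, L[8]='q', prepend. Next row=LF[8]=11
  step 9: row=11, L[11]='q', prepend. Next row=LF[11]=13
  step 10: row=13, L[13]='p', prepend. Next row=LF[13]=5
  step 11: row=5, L[5]='q', prepend. Next row=LF[5]=9
  step 12: row=9, L[9]='p', prepend. Next row=LF[9]=3
  step 13: row=3, L[3]='p', prepend. Next row=LF[3]=2
  step 14: row=2, L[2]='q', prepend. Next row=LF[2]=7
Reversed output: qppqpqqqpqqqp$

Answer: qppqpqqqpqqqp$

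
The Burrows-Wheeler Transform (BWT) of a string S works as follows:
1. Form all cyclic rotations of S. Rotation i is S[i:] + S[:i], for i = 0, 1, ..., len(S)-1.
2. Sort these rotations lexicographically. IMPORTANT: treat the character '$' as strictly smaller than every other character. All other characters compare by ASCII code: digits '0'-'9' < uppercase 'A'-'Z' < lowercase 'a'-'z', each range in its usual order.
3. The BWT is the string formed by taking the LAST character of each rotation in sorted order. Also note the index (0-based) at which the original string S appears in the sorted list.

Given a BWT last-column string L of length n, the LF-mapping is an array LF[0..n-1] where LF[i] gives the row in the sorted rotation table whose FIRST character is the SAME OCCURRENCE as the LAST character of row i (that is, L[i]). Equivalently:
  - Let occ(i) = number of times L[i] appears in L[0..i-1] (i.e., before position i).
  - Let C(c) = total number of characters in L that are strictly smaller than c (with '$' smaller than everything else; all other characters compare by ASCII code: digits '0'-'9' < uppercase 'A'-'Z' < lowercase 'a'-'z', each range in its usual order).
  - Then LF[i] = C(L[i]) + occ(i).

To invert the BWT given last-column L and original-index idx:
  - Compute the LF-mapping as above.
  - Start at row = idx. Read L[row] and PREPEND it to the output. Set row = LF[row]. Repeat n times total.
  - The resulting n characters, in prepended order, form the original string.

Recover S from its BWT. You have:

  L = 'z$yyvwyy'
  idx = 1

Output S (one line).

Answer: vyywyyz$

Derivation:
LF mapping: 7 0 3 4 1 2 5 6
Walk LF starting at row 1, prepending L[row]:
  step 1: row=1, L[1]='$', prepend. Next row=LF[1]=0
  step 2: row=0, L[0]='z', prepend. Next row=LF[0]=7
  step 3: row=7, L[7]='y', prepend. Next row=LF[7]=6
  step 4: row=6, L[6]='y', prepend. Next row=LF[6]=5
  step 5: row=5, L[5]='w', prepend. Next row=LF[5]=2
  step 6: row=2, L[2]='y', prepend. Next row=LF[2]=3
  step 7: row=3, L[3]='y', prepend. Next row=LF[3]=4
  step 8: row=4, L[4]='v', prepend. Next row=LF[4]=1
Reversed output: vyywyyz$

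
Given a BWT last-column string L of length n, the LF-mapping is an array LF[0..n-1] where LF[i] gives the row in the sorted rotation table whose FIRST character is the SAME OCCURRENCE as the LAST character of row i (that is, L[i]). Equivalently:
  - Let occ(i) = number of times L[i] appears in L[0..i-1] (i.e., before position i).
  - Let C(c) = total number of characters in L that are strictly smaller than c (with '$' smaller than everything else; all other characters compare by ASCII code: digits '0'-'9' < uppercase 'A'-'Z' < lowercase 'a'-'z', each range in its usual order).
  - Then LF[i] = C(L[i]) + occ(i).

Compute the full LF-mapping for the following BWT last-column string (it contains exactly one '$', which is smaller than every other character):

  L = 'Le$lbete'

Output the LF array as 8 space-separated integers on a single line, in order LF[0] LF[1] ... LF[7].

Answer: 1 3 0 6 2 4 7 5

Derivation:
Char counts: '$':1, 'L':1, 'b':1, 'e':3, 'l':1, 't':1
C (first-col start): C('$')=0, C('L')=1, C('b')=2, C('e')=3, C('l')=6, C('t')=7
L[0]='L': occ=0, LF[0]=C('L')+0=1+0=1
L[1]='e': occ=0, LF[1]=C('e')+0=3+0=3
L[2]='$': occ=0, LF[2]=C('$')+0=0+0=0
L[3]='l': occ=0, LF[3]=C('l')+0=6+0=6
L[4]='b': occ=0, LF[4]=C('b')+0=2+0=2
L[5]='e': occ=1, LF[5]=C('e')+1=3+1=4
L[6]='t': occ=0, LF[6]=C('t')+0=7+0=7
L[7]='e': occ=2, LF[7]=C('e')+2=3+2=5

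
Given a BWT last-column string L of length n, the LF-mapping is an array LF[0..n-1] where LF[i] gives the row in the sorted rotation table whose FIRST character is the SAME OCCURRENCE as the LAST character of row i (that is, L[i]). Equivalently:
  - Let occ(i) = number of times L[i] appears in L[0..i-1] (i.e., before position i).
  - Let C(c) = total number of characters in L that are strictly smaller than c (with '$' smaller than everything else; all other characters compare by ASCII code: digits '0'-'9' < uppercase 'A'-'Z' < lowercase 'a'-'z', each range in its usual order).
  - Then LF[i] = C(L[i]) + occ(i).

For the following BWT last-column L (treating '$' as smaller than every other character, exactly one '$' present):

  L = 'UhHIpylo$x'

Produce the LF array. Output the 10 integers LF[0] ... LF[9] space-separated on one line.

Answer: 3 4 1 2 7 9 5 6 0 8

Derivation:
Char counts: '$':1, 'H':1, 'I':1, 'U':1, 'h':1, 'l':1, 'o':1, 'p':1, 'x':1, 'y':1
C (first-col start): C('$')=0, C('H')=1, C('I')=2, C('U')=3, C('h')=4, C('l')=5, C('o')=6, C('p')=7, C('x')=8, C('y')=9
L[0]='U': occ=0, LF[0]=C('U')+0=3+0=3
L[1]='h': occ=0, LF[1]=C('h')+0=4+0=4
L[2]='H': occ=0, LF[2]=C('H')+0=1+0=1
L[3]='I': occ=0, LF[3]=C('I')+0=2+0=2
L[4]='p': occ=0, LF[4]=C('p')+0=7+0=7
L[5]='y': occ=0, LF[5]=C('y')+0=9+0=9
L[6]='l': occ=0, LF[6]=C('l')+0=5+0=5
L[7]='o': occ=0, LF[7]=C('o')+0=6+0=6
L[8]='$': occ=0, LF[8]=C('$')+0=0+0=0
L[9]='x': occ=0, LF[9]=C('x')+0=8+0=8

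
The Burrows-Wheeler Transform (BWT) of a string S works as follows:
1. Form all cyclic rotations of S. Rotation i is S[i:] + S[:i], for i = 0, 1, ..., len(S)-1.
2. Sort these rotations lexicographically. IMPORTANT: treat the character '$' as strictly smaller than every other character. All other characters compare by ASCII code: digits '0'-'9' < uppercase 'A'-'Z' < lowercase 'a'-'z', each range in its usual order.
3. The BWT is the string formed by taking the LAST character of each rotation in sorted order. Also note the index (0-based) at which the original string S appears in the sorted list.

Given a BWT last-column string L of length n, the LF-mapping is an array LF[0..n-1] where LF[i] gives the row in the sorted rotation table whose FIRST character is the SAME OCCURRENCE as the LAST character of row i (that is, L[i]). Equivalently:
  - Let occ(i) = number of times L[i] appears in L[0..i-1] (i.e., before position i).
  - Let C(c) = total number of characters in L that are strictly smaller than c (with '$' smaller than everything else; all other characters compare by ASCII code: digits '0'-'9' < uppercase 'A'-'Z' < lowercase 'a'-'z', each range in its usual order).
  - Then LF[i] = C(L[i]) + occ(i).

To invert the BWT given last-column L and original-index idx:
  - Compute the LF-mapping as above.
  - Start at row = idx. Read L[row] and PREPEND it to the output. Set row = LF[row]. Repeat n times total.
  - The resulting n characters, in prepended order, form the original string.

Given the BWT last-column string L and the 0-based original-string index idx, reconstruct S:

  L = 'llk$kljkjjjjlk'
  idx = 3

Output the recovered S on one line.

Answer: jklljljkjkkjl$

Derivation:
LF mapping: 10 11 6 0 7 12 1 8 2 3 4 5 13 9
Walk LF starting at row 3, prepending L[row]:
  step 1: row=3, L[3]='$', prepend. Next row=LF[3]=0
  step 2: row=0, L[0]='l', prepend. Next row=LF[0]=10
  step 3: row=10, L[10]='j', prepend. Next row=LF[10]=4
  step 4: row=4, L[4]='k', prepend. Next row=LF[4]=7
  step 5: row=7, L[7]='k', prepend. Next row=LF[7]=8
  step 6: row=8, L[8]='j', prepend. Next row=LF[8]=2
  step 7: row=2, L[2]='k', prepend. Next row=LF[2]=6
  step 8: row=6, L[6]='j', prepend. Next row=LF[6]=1
  step 9: row=1, L[1]='l', prepend. Next row=LF[1]=11
  step 10: row=11, L[11]='j', prepend. Next row=LF[11]=5
  step 11: row=5, L[5]='l', prepend. Next row=LF[5]=12
  step 12: row=12, L[12]='l', prepend. Next row=LF[12]=13
  step 13: row=13, L[13]='k', prepend. Next row=LF[13]=9
  step 14: row=9, L[9]='j', prepend. Next row=LF[9]=3
Reversed output: jklljljkjkkjl$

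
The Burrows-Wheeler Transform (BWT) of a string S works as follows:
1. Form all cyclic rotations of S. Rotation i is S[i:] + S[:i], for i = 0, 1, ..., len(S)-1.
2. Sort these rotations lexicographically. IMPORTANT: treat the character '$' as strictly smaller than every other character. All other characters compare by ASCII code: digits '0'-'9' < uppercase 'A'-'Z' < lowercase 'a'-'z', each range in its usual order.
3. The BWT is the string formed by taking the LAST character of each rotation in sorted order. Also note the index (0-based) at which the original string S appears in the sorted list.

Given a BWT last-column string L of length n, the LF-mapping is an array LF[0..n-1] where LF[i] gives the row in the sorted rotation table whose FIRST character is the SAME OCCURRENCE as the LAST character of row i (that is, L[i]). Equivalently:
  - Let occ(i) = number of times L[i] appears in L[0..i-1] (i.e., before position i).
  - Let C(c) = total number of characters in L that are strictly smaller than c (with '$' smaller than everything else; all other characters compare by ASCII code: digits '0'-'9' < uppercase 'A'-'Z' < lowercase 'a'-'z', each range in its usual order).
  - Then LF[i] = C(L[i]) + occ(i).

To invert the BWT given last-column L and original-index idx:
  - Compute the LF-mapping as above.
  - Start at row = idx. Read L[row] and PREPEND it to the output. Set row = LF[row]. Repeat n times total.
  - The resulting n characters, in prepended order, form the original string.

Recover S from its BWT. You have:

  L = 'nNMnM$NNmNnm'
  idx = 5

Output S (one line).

Answer: NmmnnNMMNNn$

Derivation:
LF mapping: 9 3 1 10 2 0 4 5 7 6 11 8
Walk LF starting at row 5, prepending L[row]:
  step 1: row=5, L[5]='$', prepend. Next row=LF[5]=0
  step 2: row=0, L[0]='n', prepend. Next row=LF[0]=9
  step 3: row=9, L[9]='N', prepend. Next row=LF[9]=6
  step 4: row=6, L[6]='N', prepend. Next row=LF[6]=4
  step 5: row=4, L[4]='M', prepend. Next row=LF[4]=2
  step 6: row=2, L[2]='M', prepend. Next row=LF[2]=1
  step 7: row=1, L[1]='N', prepend. Next row=LF[1]=3
  step 8: row=3, L[3]='n', prepend. Next row=LF[3]=10
  step 9: row=10, L[10]='n', prepend. Next row=LF[10]=11
  step 10: row=11, L[11]='m', prepend. Next row=LF[11]=8
  step 11: row=8, L[8]='m', prepend. Next row=LF[8]=7
  step 12: row=7, L[7]='N', prepend. Next row=LF[7]=5
Reversed output: NmmnnNMMNNn$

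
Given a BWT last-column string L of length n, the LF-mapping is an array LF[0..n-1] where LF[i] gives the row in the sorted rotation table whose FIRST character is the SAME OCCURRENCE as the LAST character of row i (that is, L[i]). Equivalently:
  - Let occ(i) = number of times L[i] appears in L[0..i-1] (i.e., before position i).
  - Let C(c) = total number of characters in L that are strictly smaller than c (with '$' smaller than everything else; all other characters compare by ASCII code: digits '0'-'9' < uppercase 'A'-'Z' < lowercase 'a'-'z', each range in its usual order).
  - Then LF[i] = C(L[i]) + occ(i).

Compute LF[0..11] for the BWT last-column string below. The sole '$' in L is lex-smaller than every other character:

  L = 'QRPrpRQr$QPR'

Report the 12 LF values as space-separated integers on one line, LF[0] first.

Char counts: '$':1, 'P':2, 'Q':3, 'R':3, 'p':1, 'r':2
C (first-col start): C('$')=0, C('P')=1, C('Q')=3, C('R')=6, C('p')=9, C('r')=10
L[0]='Q': occ=0, LF[0]=C('Q')+0=3+0=3
L[1]='R': occ=0, LF[1]=C('R')+0=6+0=6
L[2]='P': occ=0, LF[2]=C('P')+0=1+0=1
L[3]='r': occ=0, LF[3]=C('r')+0=10+0=10
L[4]='p': occ=0, LF[4]=C('p')+0=9+0=9
L[5]='R': occ=1, LF[5]=C('R')+1=6+1=7
L[6]='Q': occ=1, LF[6]=C('Q')+1=3+1=4
L[7]='r': occ=1, LF[7]=C('r')+1=10+1=11
L[8]='$': occ=0, LF[8]=C('$')+0=0+0=0
L[9]='Q': occ=2, LF[9]=C('Q')+2=3+2=5
L[10]='P': occ=1, LF[10]=C('P')+1=1+1=2
L[11]='R': occ=2, LF[11]=C('R')+2=6+2=8

Answer: 3 6 1 10 9 7 4 11 0 5 2 8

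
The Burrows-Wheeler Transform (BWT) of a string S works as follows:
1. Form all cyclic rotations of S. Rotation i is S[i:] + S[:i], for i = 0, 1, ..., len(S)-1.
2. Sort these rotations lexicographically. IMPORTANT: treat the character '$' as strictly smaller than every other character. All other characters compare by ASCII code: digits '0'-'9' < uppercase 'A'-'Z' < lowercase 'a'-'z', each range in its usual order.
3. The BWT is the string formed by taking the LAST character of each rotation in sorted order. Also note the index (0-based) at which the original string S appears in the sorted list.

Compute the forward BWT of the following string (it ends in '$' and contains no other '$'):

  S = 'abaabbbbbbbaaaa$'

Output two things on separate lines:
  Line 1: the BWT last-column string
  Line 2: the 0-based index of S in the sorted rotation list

Answer: aaaabb$ababbbbba
6

Derivation:
All 16 rotations (rotation i = S[i:]+S[:i]):
  rot[0] = abaabbbbbbbaaaa$
  rot[1] = baabbbbbbbaaaa$a
  rot[2] = aabbbbbbbaaaa$ab
  rot[3] = abbbbbbbaaaa$aba
  rot[4] = bbbbbbbaaaa$abaa
  rot[5] = bbbbbbaaaa$abaab
  rot[6] = bbbbbaaaa$abaabb
  rot[7] = bbbbaaaa$abaabbb
  rot[8] = bbbaaaa$abaabbbb
  rot[9] = bbaaaa$abaabbbbb
  rot[10] = baaaa$abaabbbbbb
  rot[11] = aaaa$abaabbbbbbb
  rot[12] = aaa$abaabbbbbbba
  rot[13] = aa$abaabbbbbbbaa
  rot[14] = a$abaabbbbbbbaaa
  rot[15] = $abaabbbbbbbaaaa
Sorted (with $ < everything):
  sorted[0] = $abaabbbbbbbaaaa  (last char: 'a')
  sorted[1] = a$abaabbbbbbbaaa  (last char: 'a')
  sorted[2] = aa$abaabbbbbbbaa  (last char: 'a')
  sorted[3] = aaa$abaabbbbbbba  (last char: 'a')
  sorted[4] = aaaa$abaabbbbbbb  (last char: 'b')
  sorted[5] = aabbbbbbbaaaa$ab  (last char: 'b')
  sorted[6] = abaabbbbbbbaaaa$  (last char: '$')
  sorted[7] = abbbbbbbaaaa$aba  (last char: 'a')
  sorted[8] = baaaa$abaabbbbbb  (last char: 'b')
  sorted[9] = baabbbbbbbaaaa$a  (last char: 'a')
  sorted[10] = bbaaaa$abaabbbbb  (last char: 'b')
  sorted[11] = bbbaaaa$abaabbbb  (last char: 'b')
  sorted[12] = bbbbaaaa$abaabbb  (last char: 'b')
  sorted[13] = bbbbbaaaa$abaabb  (last char: 'b')
  sorted[14] = bbbbbbaaaa$abaab  (last char: 'b')
  sorted[15] = bbbbbbbaaaa$abaa  (last char: 'a')
Last column: aaaabb$ababbbbba
Original string S is at sorted index 6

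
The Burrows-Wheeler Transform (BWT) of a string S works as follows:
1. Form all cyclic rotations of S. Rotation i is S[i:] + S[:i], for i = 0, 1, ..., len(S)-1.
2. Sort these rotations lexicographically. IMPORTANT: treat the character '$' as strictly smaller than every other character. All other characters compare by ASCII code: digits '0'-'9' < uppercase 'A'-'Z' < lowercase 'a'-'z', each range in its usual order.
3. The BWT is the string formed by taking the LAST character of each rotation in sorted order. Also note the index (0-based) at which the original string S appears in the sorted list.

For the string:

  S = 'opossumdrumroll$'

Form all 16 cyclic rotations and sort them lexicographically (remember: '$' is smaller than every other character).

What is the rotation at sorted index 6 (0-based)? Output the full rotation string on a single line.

All 16 rotations (rotation i = S[i:]+S[:i]):
  rot[0] = opossumdrumroll$
  rot[1] = possumdrumroll$o
  rot[2] = ossumdrumroll$op
  rot[3] = ssumdrumroll$opo
  rot[4] = sumdrumroll$opos
  rot[5] = umdrumroll$oposs
  rot[6] = mdrumroll$opossu
  rot[7] = drumroll$opossum
  rot[8] = rumroll$opossumd
  rot[9] = umroll$opossumdr
  rot[10] = mroll$opossumdru
  rot[11] = roll$opossumdrum
  rot[12] = oll$opossumdrumr
  rot[13] = ll$opossumdrumro
  rot[14] = l$opossumdrumrol
  rot[15] = $opossumdrumroll
Sorted (with $ < everything):
  sorted[0] = $opossumdrumroll
  sorted[1] = drumroll$opossum
  sorted[2] = l$opossumdrumrol
  sorted[3] = ll$opossumdrumro
  sorted[4] = mdrumroll$opossu
  sorted[5] = mroll$opossumdru
  sorted[6] = oll$opossumdrumr
  sorted[7] = opossumdrumroll$
  sorted[8] = ossumdrumroll$op
  sorted[9] = possumdrumroll$o
  sorted[10] = roll$opossumdrum
  sorted[11] = rumroll$opossumd
  sorted[12] = ssumdrumroll$opo
  sorted[13] = sumdrumroll$opos
  sorted[14] = umdrumroll$oposs
  sorted[15] = umroll$opossumdr
sorted[6] = oll$opossumdrumr

Answer: oll$opossumdrumr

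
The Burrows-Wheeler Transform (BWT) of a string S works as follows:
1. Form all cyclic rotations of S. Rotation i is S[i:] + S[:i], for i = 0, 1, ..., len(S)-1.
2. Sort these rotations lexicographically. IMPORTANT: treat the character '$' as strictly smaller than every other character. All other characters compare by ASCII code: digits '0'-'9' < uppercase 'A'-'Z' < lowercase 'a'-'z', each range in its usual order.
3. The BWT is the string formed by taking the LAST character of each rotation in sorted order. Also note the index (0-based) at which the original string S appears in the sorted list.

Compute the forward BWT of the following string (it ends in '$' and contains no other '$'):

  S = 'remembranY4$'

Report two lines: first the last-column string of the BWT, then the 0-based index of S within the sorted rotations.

Answer: 4Ynrmmreeab$
11

Derivation:
All 12 rotations (rotation i = S[i:]+S[:i]):
  rot[0] = remembranY4$
  rot[1] = emembranY4$r
  rot[2] = membranY4$re
  rot[3] = embranY4$rem
  rot[4] = mbranY4$reme
  rot[5] = branY4$remem
  rot[6] = ranY4$rememb
  rot[7] = anY4$remembr
  rot[8] = nY4$remembra
  rot[9] = Y4$remembran
  rot[10] = 4$remembranY
  rot[11] = $remembranY4
Sorted (with $ < everything):
  sorted[0] = $remembranY4  (last char: '4')
  sorted[1] = 4$remembranY  (last char: 'Y')
  sorted[2] = Y4$remembran  (last char: 'n')
  sorted[3] = anY4$remembr  (last char: 'r')
  sorted[4] = branY4$remem  (last char: 'm')
  sorted[5] = embranY4$rem  (last char: 'm')
  sorted[6] = emembranY4$r  (last char: 'r')
  sorted[7] = mbranY4$reme  (last char: 'e')
  sorted[8] = membranY4$re  (last char: 'e')
  sorted[9] = nY4$remembra  (last char: 'a')
  sorted[10] = ranY4$rememb  (last char: 'b')
  sorted[11] = remembranY4$  (last char: '$')
Last column: 4Ynrmmreeab$
Original string S is at sorted index 11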